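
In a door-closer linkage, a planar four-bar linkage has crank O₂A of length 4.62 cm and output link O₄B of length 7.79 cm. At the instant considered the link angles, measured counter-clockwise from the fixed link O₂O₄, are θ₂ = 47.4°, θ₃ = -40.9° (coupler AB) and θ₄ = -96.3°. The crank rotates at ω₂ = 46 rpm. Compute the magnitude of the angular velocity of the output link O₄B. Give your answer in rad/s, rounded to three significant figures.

3.47

ω₂ = 4.817 rad/s (from 46 rpm).
Differentiating the loop-closure r₂e^{iθ₂}+r₃e^{iθ₃}=r₁+r₄e^{iθ₄} gives r₂ω₂e^{iθ₂}+r₃ω₃e^{iθ₃}=r₄ω₄e^{iθ₄}.
Eliminating the other unknown: ω₄ = r₂ω₂ sin(θ₂−θ₃) / [r₄ sin(θ₄−θ₃)].
Numerator sine = +0.99956; denominator sine = -0.82314.
Result = 0.0462·4.817·(+0.99956) / (0.0779·(-0.82314)) = -3.4692 rad/s; magnitude 3.4692 rad/s.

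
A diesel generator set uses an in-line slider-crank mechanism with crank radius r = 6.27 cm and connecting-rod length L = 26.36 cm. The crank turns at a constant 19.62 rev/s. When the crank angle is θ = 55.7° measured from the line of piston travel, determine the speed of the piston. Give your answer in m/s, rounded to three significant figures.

7.26

ω = 2π·19.6 = 123.3 rad/s
For an in-line slider-crank, x = r cosθ + √(L² − r² sin²θ), so v = −rω sinθ·[1 + r cosθ/√(L² − r² sin²θ)].
With r = 0.0627 m, L = 0.2636 m, θ = 55.7°: √(L² − r² sin²θ) = 0.25846 m.
v = −0.0627·123.3·0.82610·[1 + 0.0627·0.56353/0.25846] = -7.2582 m/s.
|v| = 7.2582 m/s.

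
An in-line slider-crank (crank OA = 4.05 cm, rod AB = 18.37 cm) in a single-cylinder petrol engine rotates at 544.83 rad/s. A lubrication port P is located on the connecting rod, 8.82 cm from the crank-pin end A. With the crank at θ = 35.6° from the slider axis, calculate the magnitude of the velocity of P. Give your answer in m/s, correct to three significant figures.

ω = 544.8 rad/s.  Crank-pin speed |V_A| = rω = 22.066 m/s, perpendicular to OA.
Rod angle: sinφ = −(r/L) sinθ ⇒ φ = -7.374°; ω_rod = −rω cosθ/√(L²−r²sin²θ) = -98.482 rad/s.
V_P = V_A + ω_rod × AP, with AP = 0.0882 m along the rod.
Components: V_Px = −rω sinθ − a·ω_rod·sinφ = -13.96 m/s;  V_Py = rω cosθ + a·ω_rod·cosφ = +9.3273 m/s.
|V_P| = √(V_Px² + V_Py²) = 16.789 m/s.

16.8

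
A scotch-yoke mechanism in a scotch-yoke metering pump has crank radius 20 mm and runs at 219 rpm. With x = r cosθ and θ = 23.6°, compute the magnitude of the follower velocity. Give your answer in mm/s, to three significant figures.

184

ω = 22.93 rad/s (from 219 rpm).
x = r cosθ ⇒ ẋ = −rω sinθ.
|v| = rω|sinθ| = 0.02·22.93·|sin 23.6°| = 0.18363 m/s = 183.63 mm/s.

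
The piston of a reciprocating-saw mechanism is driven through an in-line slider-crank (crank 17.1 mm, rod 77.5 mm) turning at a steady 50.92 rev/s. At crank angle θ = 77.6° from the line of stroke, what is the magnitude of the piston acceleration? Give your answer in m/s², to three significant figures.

17.7

ω = 2π·50.9 = 319.9 rad/s
x(θ) = r cosθ + √(L² − r² sin²θ); with ω constant, a = ω²·d²x/dθ².
d²x/dθ² = −r cosθ − r²(cos2θ)/√u − r⁴ sin²2θ/(4u^{3/2}),  u = L² − r² sin²θ = 0.00572732 m².
Substituting r = 0.0171 m, L = 0.0775 m, θ = 77.6°: d²x/dθ² = -0.00017317 m.
a = ω²·d²x/dθ² = (319.9)²·(-0.00017317) = -17.726 m/s²;  |a| = 17.726 m/s².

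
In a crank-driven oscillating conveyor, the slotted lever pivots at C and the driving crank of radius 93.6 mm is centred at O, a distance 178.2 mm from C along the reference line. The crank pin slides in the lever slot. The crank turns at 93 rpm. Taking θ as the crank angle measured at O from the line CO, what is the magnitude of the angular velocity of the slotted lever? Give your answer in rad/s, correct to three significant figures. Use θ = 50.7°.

3.05

ω = 9.739 rad/s (from 93 rpm).
Crank pin A relative to C: A = (d + r cosθ, r sinθ); lever angle φ = atan2(r sinθ, d + r cosθ).
Differentiating tanφ: φ̇ = rω(d cosθ + r)/(d² + r² + 2dr cosθ).
d² + r² + 2dr cosθ = |CA|² = 0.0616452 m²;  d cosθ + r = +0.20647 m.
|ω_lever| = |0.0936·9.739·+0.20647| / 0.0616452 = 3.0531 rad/s.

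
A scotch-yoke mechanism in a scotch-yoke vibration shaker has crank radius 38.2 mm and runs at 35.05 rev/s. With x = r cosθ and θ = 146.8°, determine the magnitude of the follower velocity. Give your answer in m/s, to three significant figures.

ω = 220.2 rad/s (from 35.05 rev/s).
x = r cosθ ⇒ ẋ = −rω sinθ.
|v| = rω|sinθ| = 0.0382·220.2·|sin 146.8°| = 4.6064 m/s.

4.61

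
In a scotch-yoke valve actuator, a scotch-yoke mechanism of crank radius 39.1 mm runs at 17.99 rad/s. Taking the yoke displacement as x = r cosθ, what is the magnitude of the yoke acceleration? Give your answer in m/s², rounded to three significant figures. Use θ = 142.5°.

10.0

ω = 17.99 rad/s
x = r cosθ ⇒ ẍ = −rω² cosθ (ω constant).
|a| = rω²|cosθ| = 0.0391·(17.99)²·|cos 142.5°| = 10.039 m/s².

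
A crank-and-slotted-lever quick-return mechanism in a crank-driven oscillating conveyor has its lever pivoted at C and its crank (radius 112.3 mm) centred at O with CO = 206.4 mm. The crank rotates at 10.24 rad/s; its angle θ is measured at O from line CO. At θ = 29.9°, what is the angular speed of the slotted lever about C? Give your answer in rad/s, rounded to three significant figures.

3.51

ω = 10.24 rad/s
Crank pin A relative to C: A = (d + r cosθ, r sinθ); lever angle φ = atan2(r sinθ, d + r cosθ).
Differentiating tanφ: φ̇ = rω(d cosθ + r)/(d² + r² + 2dr cosθ).
d² + r² + 2dr cosθ = |CA|² = 0.0953994 m²;  d cosθ + r = +0.29123 m.
|ω_lever| = |0.1123·10.24·+0.29123| / 0.0953994 = 3.5105 rad/s.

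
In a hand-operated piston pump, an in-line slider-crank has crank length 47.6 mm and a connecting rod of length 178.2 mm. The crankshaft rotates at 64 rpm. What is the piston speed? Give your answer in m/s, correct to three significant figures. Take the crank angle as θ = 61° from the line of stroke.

0.316

ω = 2π·64/60 = 6.702 rad/s
For an in-line slider-crank, x = r cosθ + √(L² − r² sin²θ), so v = −rω sinθ·[1 + r cosθ/√(L² − r² sin²θ)].
With r = 0.0476 m, L = 0.1782 m, θ = 61°: √(L² − r² sin²θ) = 0.17327 m.
v = −0.0476·6.702·0.87462·[1 + 0.0476·0.48481/0.17327] = -0.31618 m/s.
|v| = 0.31618 m/s.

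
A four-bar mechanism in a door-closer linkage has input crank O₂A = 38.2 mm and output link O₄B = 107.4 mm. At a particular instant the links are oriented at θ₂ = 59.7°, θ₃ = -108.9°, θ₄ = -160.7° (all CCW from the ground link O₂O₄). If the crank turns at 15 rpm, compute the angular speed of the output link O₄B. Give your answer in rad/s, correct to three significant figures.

ω₂ = 1.571 rad/s (from 15 rpm).
Differentiating the loop-closure r₂e^{iθ₂}+r₃e^{iθ₃}=r₁+r₄e^{iθ₄} gives r₂ω₂e^{iθ₂}+r₃ω₃e^{iθ₃}=r₄ω₄e^{iθ₄}.
Eliminating the other unknown: ω₄ = r₂ω₂ sin(θ₂−θ₃) / [r₄ sin(θ₄−θ₃)].
Numerator sine = +0.19766; denominator sine = -0.78586.
Result = 0.0382·1.571·(+0.19766) / (0.1074·(-0.78586)) = -0.14052 rad/s; magnitude 0.14052 rad/s.

0.141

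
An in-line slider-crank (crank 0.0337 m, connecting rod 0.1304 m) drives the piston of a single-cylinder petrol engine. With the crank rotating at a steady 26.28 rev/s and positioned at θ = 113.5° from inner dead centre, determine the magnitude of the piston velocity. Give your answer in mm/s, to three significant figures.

ω = 2π·26.3 = 165.1 rad/s
For an in-line slider-crank, x = r cosθ + √(L² − r² sin²θ), so v = −rω sinθ·[1 + r cosθ/√(L² − r² sin²θ)].
With r = 0.0337 m, L = 0.1304 m, θ = 113.5°: √(L² − r² sin²θ) = 0.12668 m.
v = −0.0337·165.1·0.91706·[1 + 0.0337·-0.39875/0.12668] = -4.5618 m/s.
|v| = 4.5618 m/s = 4561.8 mm/s.

4560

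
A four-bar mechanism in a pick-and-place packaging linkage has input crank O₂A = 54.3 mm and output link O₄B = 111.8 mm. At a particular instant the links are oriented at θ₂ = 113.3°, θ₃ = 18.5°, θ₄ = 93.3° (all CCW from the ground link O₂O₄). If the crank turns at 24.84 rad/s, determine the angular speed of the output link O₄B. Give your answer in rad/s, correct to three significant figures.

ω₂ = 24.84 rad/s
Differentiating the loop-closure r₂e^{iθ₂}+r₃e^{iθ₃}=r₁+r₄e^{iθ₄} gives r₂ω₂e^{iθ₂}+r₃ω₃e^{iθ₃}=r₄ω₄e^{iθ₄}.
Eliminating the other unknown: ω₄ = r₂ω₂ sin(θ₂−θ₃) / [r₄ sin(θ₄−θ₃)].
Numerator sine = +0.99649; denominator sine = +0.96502.
Result = 0.0543·24.84·(+0.99649) / (0.1118·(+0.96502)) = +12.458 rad/s; magnitude 12.458 rad/s.

12.5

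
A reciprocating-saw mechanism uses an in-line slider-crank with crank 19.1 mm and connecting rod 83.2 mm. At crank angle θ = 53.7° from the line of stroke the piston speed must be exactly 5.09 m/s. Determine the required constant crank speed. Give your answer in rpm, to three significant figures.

For an in-line slider-crank, |v_piston| = rω|sinθ|·[1 + r cosθ/√(L² − r² sin²θ)].
With r = 0.0191 m, L = 0.0832 m, θ = 53.7°: the bracketed kinematic factor |dx/dθ| = 0.017522 m.
ω = v/|dx/dθ| = 5.09/0.017522 = 290.49 rad/s.
N = 60ω/(2π) = 2774 rpm.

2770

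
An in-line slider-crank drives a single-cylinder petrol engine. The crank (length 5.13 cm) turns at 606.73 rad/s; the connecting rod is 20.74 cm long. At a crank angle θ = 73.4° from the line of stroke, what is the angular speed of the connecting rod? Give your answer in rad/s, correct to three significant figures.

ω = 606.7 rad/s
The rod makes angle φ with the slider axis where L sinφ = r sinθ; differentiating, L cosφ·φ̇ = r ω cosθ.
L cosφ = √(L² − r² sin²θ) = 0.20149 m.
|ω_rod| = r ω |cosθ| / √(L² − r² sin²θ) = 0.0513·606.7·0.28569/0.20149 = 44.132 rad/s.

44.1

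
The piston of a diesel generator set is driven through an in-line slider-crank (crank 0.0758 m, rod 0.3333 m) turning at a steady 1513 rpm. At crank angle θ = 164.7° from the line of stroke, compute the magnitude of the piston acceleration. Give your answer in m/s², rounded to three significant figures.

ω = 2π·1513/60 = 158.4 rad/s
x(θ) = r cosθ + √(L² − r² sin²θ); with ω constant, a = ω²·d²x/dθ².
d²x/dθ² = −r cosθ − r²(cos2θ)/√u − r⁴ sin²2θ/(4u^{3/2}),  u = L² − r² sin²θ = 0.110689 m².
Substituting r = 0.0758 m, L = 0.3333 m, θ = 164.7°: d²x/dθ² = +0.058191 m.
a = ω²·d²x/dθ² = (158.4)²·(+0.058191) = +1460.8 m/s²;  |a| = 1460.8 m/s².

1460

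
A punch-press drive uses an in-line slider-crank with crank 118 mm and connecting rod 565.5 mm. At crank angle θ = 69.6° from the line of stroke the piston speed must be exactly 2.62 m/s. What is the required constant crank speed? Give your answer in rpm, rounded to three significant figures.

211

For an in-line slider-crank, |v_piston| = rω|sinθ|·[1 + r cosθ/√(L² − r² sin²θ)].
With r = 0.118 m, L = 0.5655 m, θ = 69.6°: the bracketed kinematic factor |dx/dθ| = 0.1188 m.
ω = v/|dx/dθ| = 2.62/0.1188 = 22.053 rad/s.
N = 60ω/(2π) = 210.6 rpm.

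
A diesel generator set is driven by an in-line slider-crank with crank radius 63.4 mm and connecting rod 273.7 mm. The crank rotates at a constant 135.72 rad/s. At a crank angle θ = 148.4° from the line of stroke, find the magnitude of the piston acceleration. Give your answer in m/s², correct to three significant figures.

869

ω = 135.7 rad/s
x(θ) = r cosθ + √(L² − r² sin²θ); with ω constant, a = ω²·d²x/dθ².
d²x/dθ² = −r cosθ − r²(cos2θ)/√u − r⁴ sin²2θ/(4u^{3/2}),  u = L² − r² sin²θ = 0.0738081 m².
Substituting r = 0.0634 m, L = 0.2737 m, θ = 148.4°: d²x/dθ² = +0.047168 m.
a = ω²·d²x/dθ² = (135.7)²·(+0.047168) = +868.83 m/s²;  |a| = 868.83 m/s².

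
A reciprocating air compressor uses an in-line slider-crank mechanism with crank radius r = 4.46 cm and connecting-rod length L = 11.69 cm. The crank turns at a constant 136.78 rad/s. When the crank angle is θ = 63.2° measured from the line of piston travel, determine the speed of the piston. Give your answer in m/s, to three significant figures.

6.44

ω = 136.8 rad/s
For an in-line slider-crank, x = r cosθ + √(L² − r² sin²θ), so v = −rω sinθ·[1 + r cosθ/√(L² − r² sin²θ)].
With r = 0.0446 m, L = 0.1169 m, θ = 63.2°: √(L² − r² sin²θ) = 0.10991 m.
v = −0.0446·136.8·0.89259·[1 + 0.0446·0.45088/0.10991] = -6.4413 m/s.
|v| = 6.4413 m/s.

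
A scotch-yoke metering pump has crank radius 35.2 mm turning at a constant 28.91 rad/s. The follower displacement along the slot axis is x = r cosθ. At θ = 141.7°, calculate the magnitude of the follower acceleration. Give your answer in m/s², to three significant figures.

23.1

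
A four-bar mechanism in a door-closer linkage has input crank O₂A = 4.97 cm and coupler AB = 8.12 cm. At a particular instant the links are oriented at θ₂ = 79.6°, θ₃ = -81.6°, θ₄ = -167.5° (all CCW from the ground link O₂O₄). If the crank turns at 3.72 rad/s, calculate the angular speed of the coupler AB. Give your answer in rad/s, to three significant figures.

ω₂ = 3.72 rad/s
Differentiating the loop-closure r₂e^{iθ₂}+r₃e^{iθ₃}=r₁+r₄e^{iθ₄} gives r₂ω₂e^{iθ₂}+r₃ω₃e^{iθ₃}=r₄ω₄e^{iθ₄}.
Eliminating the other unknown: ω₃ = r₂ω₂ sin(θ₄−θ₂) / [r₃ sin(θ₃−θ₄)].
Numerator sine = +0.92119; denominator sine = +0.99744.
Result = 0.0497·3.72·(+0.92119) / (0.0812·(+0.99744)) = +2.1028 rad/s; magnitude 2.1028 rad/s.

2.10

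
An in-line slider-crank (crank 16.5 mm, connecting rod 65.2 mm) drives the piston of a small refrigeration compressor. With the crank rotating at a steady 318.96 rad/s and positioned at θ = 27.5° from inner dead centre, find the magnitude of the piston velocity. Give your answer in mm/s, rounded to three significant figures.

2980

ω = 319 rad/s
For an in-line slider-crank, x = r cosθ + √(L² − r² sin²θ), so v = −rω sinθ·[1 + r cosθ/√(L² − r² sin²θ)].
With r = 0.0165 m, L = 0.0652 m, θ = 27.5°: √(L² − r² sin²θ) = 0.064753 m.
v = −0.0165·319·0.46175·[1 + 0.0165·0.88701/0.064753] = -2.9794 m/s.
|v| = 2.9794 m/s = 2979.4 mm/s.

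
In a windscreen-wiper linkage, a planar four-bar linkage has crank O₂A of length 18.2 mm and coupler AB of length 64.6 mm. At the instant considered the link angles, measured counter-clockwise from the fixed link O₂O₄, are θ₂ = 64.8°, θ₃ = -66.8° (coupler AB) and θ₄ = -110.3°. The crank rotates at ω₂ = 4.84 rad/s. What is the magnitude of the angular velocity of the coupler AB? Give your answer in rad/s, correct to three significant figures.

0.169

ω₂ = 4.84 rad/s
Differentiating the loop-closure r₂e^{iθ₂}+r₃e^{iθ₃}=r₁+r₄e^{iθ₄} gives r₂ω₂e^{iθ₂}+r₃ω₃e^{iθ₃}=r₄ω₄e^{iθ₄}.
Eliminating the other unknown: ω₃ = r₂ω₂ sin(θ₄−θ₂) / [r₃ sin(θ₃−θ₄)].
Numerator sine = -0.08542; denominator sine = +0.68835.
Result = 0.0182·4.84·(-0.08542) / (0.0646·(+0.68835)) = -0.16921 rad/s; magnitude 0.16921 rad/s.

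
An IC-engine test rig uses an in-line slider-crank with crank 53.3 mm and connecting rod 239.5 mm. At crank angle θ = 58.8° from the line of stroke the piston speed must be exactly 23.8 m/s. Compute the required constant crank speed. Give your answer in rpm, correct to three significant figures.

For an in-line slider-crank, |v_piston| = rω|sinθ|·[1 + r cosθ/√(L² − r² sin²θ)].
With r = 0.0533 m, L = 0.2395 m, θ = 58.8°: the bracketed kinematic factor |dx/dθ| = 0.050945 m.
ω = v/|dx/dθ| = 23.8/0.050945 = 467.17 rad/s.
N = 60ω/(2π) = 4461.2 rpm.

4460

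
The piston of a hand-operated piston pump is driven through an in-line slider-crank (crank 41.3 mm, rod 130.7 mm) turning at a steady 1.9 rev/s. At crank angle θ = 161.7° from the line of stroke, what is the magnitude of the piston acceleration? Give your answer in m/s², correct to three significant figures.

ω = 2π·1.9 = 11.94 rad/s
x(θ) = r cosθ + √(L² − r² sin²θ); with ω constant, a = ω²·d²x/dθ².
d²x/dθ² = −r cosθ − r²(cos2θ)/√u − r⁴ sin²2θ/(4u^{3/2}),  u = L² − r² sin²θ = 0.0169143 m².
Substituting r = 0.0413 m, L = 0.1307 m, θ = 161.7°: d²x/dθ² = +0.028565 m.
a = ω²·d²x/dθ² = (11.94)²·(+0.028565) = +4.071 m/s²;  |a| = 4.071 m/s².

4.07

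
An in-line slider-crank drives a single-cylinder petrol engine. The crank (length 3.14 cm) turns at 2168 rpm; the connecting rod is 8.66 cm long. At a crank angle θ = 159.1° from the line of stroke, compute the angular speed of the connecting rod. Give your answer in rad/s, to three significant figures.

77.6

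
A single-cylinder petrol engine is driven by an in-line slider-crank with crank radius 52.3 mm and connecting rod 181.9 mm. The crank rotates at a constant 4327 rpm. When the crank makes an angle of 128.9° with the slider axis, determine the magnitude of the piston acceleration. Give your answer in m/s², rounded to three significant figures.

ω = 2π·4327/60 = 453.1 rad/s
x(θ) = r cosθ + √(L² − r² sin²θ); with ω constant, a = ω²·d²x/dθ².
d²x/dθ² = −r cosθ − r²(cos2θ)/√u − r⁴ sin²2θ/(4u^{3/2}),  u = L² − r² sin²θ = 0.0314309 m².
Substituting r = 0.0523 m, L = 0.1819 m, θ = 128.9°: d²x/dθ² = +0.035782 m.
a = ω²·d²x/dθ² = (453.1)²·(+0.035782) = +7346.8 m/s²;  |a| = 7346.8 m/s².

7350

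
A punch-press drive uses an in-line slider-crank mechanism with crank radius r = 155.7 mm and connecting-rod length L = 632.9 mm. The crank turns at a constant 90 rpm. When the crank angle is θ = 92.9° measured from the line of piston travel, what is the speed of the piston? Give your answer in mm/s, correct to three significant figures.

ω = 2π·90/60 = 9.425 rad/s
For an in-line slider-crank, x = r cosθ + √(L² − r² sin²θ), so v = −rω sinθ·[1 + r cosθ/√(L² − r² sin²θ)].
With r = 0.1557 m, L = 0.6329 m, θ = 92.9°: √(L² − r² sin²θ) = 0.6135 m.
v = −0.1557·9.425·0.99872·[1 + 0.1557·-0.05059/0.6135] = -1.4467 m/s.
|v| = 1.4467 m/s = 1446.7 mm/s.

1450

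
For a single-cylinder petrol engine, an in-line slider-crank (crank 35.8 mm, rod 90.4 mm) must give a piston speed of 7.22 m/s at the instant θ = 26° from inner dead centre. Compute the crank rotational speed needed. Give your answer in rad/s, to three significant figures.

For an in-line slider-crank, |v_piston| = rω|sinθ|·[1 + r cosθ/√(L² − r² sin²θ)].
With r = 0.0358 m, L = 0.0904 m, θ = 26°: the bracketed kinematic factor |dx/dθ| = 0.021366 m.
ω = v/|dx/dθ| = 7.22/0.021366 = 337.92 rad/s.

338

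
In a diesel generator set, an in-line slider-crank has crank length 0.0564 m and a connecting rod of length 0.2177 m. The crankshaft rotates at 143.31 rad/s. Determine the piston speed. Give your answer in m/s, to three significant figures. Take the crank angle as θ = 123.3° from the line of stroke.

5.77

ω = 143.3 rad/s
For an in-line slider-crank, x = r cosθ + √(L² − r² sin²θ), so v = −rω sinθ·[1 + r cosθ/√(L² − r² sin²θ)].
With r = 0.0564 m, L = 0.2177 m, θ = 123.3°: √(L² − r² sin²θ) = 0.21254 m.
v = −0.0564·143.3·0.83581·[1 + 0.0564·-0.54902/0.21254] = -5.7713 m/s.
|v| = 5.7713 m/s.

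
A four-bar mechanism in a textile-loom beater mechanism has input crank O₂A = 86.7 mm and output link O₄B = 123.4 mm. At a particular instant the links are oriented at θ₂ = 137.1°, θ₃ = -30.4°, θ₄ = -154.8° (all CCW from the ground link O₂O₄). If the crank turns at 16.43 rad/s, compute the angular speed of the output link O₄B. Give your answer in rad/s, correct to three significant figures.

3.03

ω₂ = 16.43 rad/s
Differentiating the loop-closure r₂e^{iθ₂}+r₃e^{iθ₃}=r₁+r₄e^{iθ₄} gives r₂ω₂e^{iθ₂}+r₃ω₃e^{iθ₃}=r₄ω₄e^{iθ₄}.
Eliminating the other unknown: ω₄ = r₂ω₂ sin(θ₂−θ₃) / [r₄ sin(θ₄−θ₃)].
Numerator sine = +0.21644; denominator sine = -0.82511.
Result = 0.0867·16.43·(+0.21644) / (0.1234·(-0.82511)) = -3.0281 rad/s; magnitude 3.0281 rad/s.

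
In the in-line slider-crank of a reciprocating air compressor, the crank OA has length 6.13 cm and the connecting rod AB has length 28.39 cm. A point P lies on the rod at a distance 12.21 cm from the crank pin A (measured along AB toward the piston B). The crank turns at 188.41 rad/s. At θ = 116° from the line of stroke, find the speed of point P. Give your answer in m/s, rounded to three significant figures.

10.4

ω = 188.4 rad/s.  Crank-pin speed |V_A| = rω = 11.55 m/s, perpendicular to OA.
Rod angle: sinφ = −(r/L) sinθ ⇒ φ = -11.190°; ω_rod = −rω cosθ/√(L²−r²sin²θ) = +18.179 rad/s.
V_P = V_A + ω_rod × AP, with AP = 0.1221 m along the rod.
Components: V_Px = −rω sinθ − a·ω_rod·sinφ = -9.9499 m/s;  V_Py = rω cosθ + a·ω_rod·cosφ = -2.8855 m/s.
|V_P| = √(V_Px² + V_Py²) = 10.36 m/s.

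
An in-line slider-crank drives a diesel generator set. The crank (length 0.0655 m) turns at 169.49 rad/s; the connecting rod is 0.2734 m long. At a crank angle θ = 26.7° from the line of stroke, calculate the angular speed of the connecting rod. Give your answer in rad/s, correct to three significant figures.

ω = 169.5 rad/s
The rod makes angle φ with the slider axis where L sinφ = r sinθ; differentiating, L cosφ·φ̇ = r ω cosθ.
L cosφ = √(L² − r² sin²θ) = 0.27181 m.
|ω_rod| = r ω |cosθ| / √(L² − r² sin²θ) = 0.0655·169.5·0.89337/0.27181 = 36.488 rad/s.

36.5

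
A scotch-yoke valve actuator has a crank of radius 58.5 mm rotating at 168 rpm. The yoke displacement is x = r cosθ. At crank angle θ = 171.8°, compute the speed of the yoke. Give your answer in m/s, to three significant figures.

ω = 17.59 rad/s (from 168 rpm).
x = r cosθ ⇒ ẋ = −rω sinθ.
|v| = rω|sinθ| = 0.0585·17.59·|sin 171.8°| = 0.14679 m/s.

0.147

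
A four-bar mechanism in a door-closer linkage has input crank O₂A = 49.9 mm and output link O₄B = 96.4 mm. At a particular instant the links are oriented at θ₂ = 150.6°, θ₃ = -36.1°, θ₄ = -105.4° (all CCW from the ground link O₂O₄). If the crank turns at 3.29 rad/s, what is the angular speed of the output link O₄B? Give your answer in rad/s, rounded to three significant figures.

0.212

ω₂ = 3.29 rad/s
Differentiating the loop-closure r₂e^{iθ₂}+r₃e^{iθ₃}=r₁+r₄e^{iθ₄} gives r₂ω₂e^{iθ₂}+r₃ω₃e^{iθ₃}=r₄ω₄e^{iθ₄}.
Eliminating the other unknown: ω₄ = r₂ω₂ sin(θ₂−θ₃) / [r₄ sin(θ₄−θ₃)].
Numerator sine = -0.11667; denominator sine = -0.93544.
Result = 0.0499·3.29·(-0.11667) / (0.0964·(-0.93544)) = +0.2124 rad/s; magnitude 0.2124 rad/s.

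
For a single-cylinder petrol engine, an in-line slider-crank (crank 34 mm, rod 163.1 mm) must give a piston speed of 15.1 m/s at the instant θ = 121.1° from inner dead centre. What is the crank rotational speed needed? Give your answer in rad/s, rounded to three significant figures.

For an in-line slider-crank, |v_piston| = rω|sinθ|·[1 + r cosθ/√(L² − r² sin²θ)].
With r = 0.034 m, L = 0.1631 m, θ = 121.1°: the bracketed kinematic factor |dx/dθ| = 0.025927 m.
ω = v/|dx/dθ| = 15.1/0.025927 = 582.4 rad/s.

582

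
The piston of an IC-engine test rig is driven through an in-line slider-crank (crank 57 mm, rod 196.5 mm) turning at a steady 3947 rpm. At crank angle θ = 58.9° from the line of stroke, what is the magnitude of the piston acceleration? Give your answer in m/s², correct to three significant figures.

3720

ω = 2π·3947/60 = 413.3 rad/s
x(θ) = r cosθ + √(L² − r² sin²θ); with ω constant, a = ω²·d²x/dθ².
d²x/dθ² = −r cosθ − r²(cos2θ)/√u − r⁴ sin²2θ/(4u^{3/2}),  u = L² − r² sin²θ = 0.0362301 m².
Substituting r = 0.057 m, L = 0.1965 m, θ = 58.9°: d²x/dθ² = -0.021781 m.
a = ω²·d²x/dθ² = (413.3)²·(-0.021781) = -3721.1 m/s²;  |a| = 3721.1 m/s².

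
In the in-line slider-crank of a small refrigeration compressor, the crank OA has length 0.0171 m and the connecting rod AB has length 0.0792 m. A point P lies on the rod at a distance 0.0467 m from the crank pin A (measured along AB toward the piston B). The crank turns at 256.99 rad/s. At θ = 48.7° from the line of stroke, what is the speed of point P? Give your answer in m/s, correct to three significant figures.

3.78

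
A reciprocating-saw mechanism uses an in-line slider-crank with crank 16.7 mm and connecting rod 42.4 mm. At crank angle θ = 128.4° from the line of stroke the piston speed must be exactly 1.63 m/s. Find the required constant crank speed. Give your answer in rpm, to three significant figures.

1600

For an in-line slider-crank, |v_piston| = rω|sinθ|·[1 + r cosθ/√(L² − r² sin²θ)].
With r = 0.0167 m, L = 0.0424 m, θ = 128.4°: the bracketed kinematic factor |dx/dθ| = 0.0097214 m.
ω = v/|dx/dθ| = 1.63/0.0097214 = 167.67 rad/s.
N = 60ω/(2π) = 1601.1 rpm.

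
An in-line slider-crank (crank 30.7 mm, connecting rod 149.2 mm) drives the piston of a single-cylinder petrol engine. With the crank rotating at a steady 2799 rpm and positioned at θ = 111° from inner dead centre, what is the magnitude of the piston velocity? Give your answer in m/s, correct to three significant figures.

7.77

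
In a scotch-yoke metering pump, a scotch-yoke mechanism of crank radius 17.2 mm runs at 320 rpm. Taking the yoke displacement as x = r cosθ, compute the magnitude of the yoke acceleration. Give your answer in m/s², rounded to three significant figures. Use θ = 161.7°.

18.3

ω = 33.51 rad/s (from 320 rpm).
x = r cosθ ⇒ ẍ = −rω² cosθ (ω constant).
|a| = rω²|cosθ| = 0.0172·(33.51)²·|cos 161.7°| = 18.338 m/s².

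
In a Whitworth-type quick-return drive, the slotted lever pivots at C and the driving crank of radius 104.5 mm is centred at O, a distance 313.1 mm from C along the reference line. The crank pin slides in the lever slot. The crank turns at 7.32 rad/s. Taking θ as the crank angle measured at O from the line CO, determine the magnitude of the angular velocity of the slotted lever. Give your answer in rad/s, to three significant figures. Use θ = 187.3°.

ω = 7.32 rad/s
Crank pin A relative to C: A = (d + r cosθ, r sinθ); lever angle φ = atan2(r sinθ, d + r cosθ).
Differentiating tanφ: φ̇ = rω(d cosθ + r)/(d² + r² + 2dr cosθ).
d² + r² + 2dr cosθ = |CA|² = 0.0440444 m²;  d cosθ + r = -0.20606 m.
|ω_lever| = |0.1045·7.32·-0.20606| / 0.0440444 = 3.5788 rad/s.

3.58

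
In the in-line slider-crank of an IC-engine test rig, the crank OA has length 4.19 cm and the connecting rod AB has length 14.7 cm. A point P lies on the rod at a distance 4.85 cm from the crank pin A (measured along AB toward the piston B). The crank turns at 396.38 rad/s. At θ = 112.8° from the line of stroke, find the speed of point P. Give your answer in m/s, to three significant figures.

ω = 396.4 rad/s.  Crank-pin speed |V_A| = rω = 16.608 m/s, perpendicular to OA.
Rod angle: sinφ = −(r/L) sinθ ⇒ φ = -15.234°; ω_rod = −rω cosθ/√(L²−r²sin²θ) = +45.377 rad/s.
V_P = V_A + ω_rod × AP, with AP = 0.0485 m along the rod.
Components: V_Px = −rω sinθ − a·ω_rod·sinφ = -14.732 m/s;  V_Py = rω cosθ + a·ω_rod·cosφ = -4.3125 m/s.
|V_P| = √(V_Px² + V_Py²) = 15.351 m/s.

15.4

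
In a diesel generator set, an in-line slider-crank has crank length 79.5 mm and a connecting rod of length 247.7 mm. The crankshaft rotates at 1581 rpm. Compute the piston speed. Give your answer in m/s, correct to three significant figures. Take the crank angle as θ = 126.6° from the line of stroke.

8.47

ω = 2π·1581/60 = 165.6 rad/s
For an in-line slider-crank, x = r cosθ + √(L² − r² sin²θ), so v = −rω sinθ·[1 + r cosθ/√(L² − r² sin²θ)].
With r = 0.0795 m, L = 0.2477 m, θ = 126.6°: √(L² − r² sin²θ) = 0.23934 m.
v = −0.0795·165.6·0.80282·[1 + 0.0795·-0.59622/0.23934] = -8.4741 m/s.
|v| = 8.4741 m/s.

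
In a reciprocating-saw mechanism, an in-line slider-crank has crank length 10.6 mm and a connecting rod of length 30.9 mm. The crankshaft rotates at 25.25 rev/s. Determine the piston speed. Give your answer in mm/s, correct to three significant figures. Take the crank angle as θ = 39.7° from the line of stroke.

1360

ω = 2π·25.2 = 158.7 rad/s
For an in-line slider-crank, x = r cosθ + √(L² − r² sin²θ), so v = −rω sinθ·[1 + r cosθ/√(L² − r² sin²θ)].
With r = 0.0106 m, L = 0.0309 m, θ = 39.7°: √(L² − r² sin²θ) = 0.030149 m.
v = −0.0106·158.7·0.63877·[1 + 0.0106·0.76940/0.030149] = -1.3648 m/s.
|v| = 1.3648 m/s = 1364.8 mm/s.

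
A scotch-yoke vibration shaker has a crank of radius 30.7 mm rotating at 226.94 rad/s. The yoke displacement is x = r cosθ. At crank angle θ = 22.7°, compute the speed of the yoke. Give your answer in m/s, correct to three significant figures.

ω = 226.9 rad/s
x = r cosθ ⇒ ẋ = −rω sinθ.
|v| = rω|sinθ| = 0.0307·226.9·|sin 22.7°| = 2.6886 m/s.

2.69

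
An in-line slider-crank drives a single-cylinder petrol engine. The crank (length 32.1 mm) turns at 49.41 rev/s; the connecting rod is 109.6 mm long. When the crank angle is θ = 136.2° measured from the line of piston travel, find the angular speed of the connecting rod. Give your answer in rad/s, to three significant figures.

ω = 310.5 rad/s (converted from 49.41 rev/s).
The rod makes angle φ with the slider axis where L sinφ = r sinθ; differentiating, L cosφ·φ̇ = r ω cosθ.
L cosφ = √(L² − r² sin²θ) = 0.10732 m.
|ω_rod| = r ω |cosθ| / √(L² − r² sin²θ) = 0.0321·310.5·0.72176/0.10732 = 67.018 rad/s.

67.0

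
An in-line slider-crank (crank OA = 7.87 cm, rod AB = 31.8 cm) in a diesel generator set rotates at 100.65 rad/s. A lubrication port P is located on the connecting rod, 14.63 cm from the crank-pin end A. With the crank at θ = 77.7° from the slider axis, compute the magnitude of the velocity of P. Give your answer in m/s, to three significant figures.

7.98

ω = 100.7 rad/s.  Crank-pin speed |V_A| = rω = 7.9212 m/s, perpendicular to OA.
Rod angle: sinφ = −(r/L) sinθ ⇒ φ = -13.993°; ω_rod = −rω cosθ/√(L²−r²sin²θ) = -5.4687 rad/s.
V_P = V_A + ω_rod × AP, with AP = 0.1463 m along the rod.
Components: V_Px = −rω sinθ − a·ω_rod·sinφ = -7.9328 m/s;  V_Py = rω cosθ + a·ω_rod·cosφ = +0.91112 m/s.
|V_P| = √(V_Px² + V_Py²) = 7.9849 m/s.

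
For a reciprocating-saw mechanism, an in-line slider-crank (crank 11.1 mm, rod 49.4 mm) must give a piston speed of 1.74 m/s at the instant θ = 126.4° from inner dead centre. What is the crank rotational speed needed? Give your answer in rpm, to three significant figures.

For an in-line slider-crank, |v_piston| = rω|sinθ|·[1 + r cosθ/√(L² − r² sin²θ)].
With r = 0.0111 m, L = 0.0494 m, θ = 126.4°: the bracketed kinematic factor |dx/dθ| = 0.0077231 m.
ω = v/|dx/dθ| = 1.74/0.0077231 = 225.3 rad/s.
N = 60ω/(2π) = 2151.5 rpm.

2150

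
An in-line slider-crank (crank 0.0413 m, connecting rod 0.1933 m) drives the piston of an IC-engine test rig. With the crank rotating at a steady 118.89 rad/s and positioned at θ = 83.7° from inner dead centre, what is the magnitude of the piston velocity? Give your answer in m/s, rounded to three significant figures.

ω = 118.9 rad/s
For an in-line slider-crank, x = r cosθ + √(L² − r² sin²θ), so v = −rω sinθ·[1 + r cosθ/√(L² − r² sin²θ)].
With r = 0.0413 m, L = 0.1933 m, θ = 83.7°: √(L² − r² sin²θ) = 0.18889 m.
v = −0.0413·118.9·0.99396·[1 + 0.0413·0.10973/0.18889] = -4.9976 m/s.
|v| = 4.9976 m/s.

5.00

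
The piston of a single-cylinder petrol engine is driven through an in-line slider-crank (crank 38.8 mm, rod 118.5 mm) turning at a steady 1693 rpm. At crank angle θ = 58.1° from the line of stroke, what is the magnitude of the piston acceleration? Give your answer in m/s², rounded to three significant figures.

471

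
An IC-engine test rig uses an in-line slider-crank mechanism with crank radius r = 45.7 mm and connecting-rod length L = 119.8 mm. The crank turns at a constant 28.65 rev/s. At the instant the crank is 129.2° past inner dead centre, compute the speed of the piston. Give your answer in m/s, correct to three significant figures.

4.77

ω = 2π·28.6 = 180 rad/s
For an in-line slider-crank, x = r cosθ + √(L² − r² sin²θ), so v = −rω sinθ·[1 + r cosθ/√(L² − r² sin²θ)].
With r = 0.0457 m, L = 0.1198 m, θ = 129.2°: √(L² − r² sin²θ) = 0.11445 m.
v = −0.0457·180·0.77494·[1 + 0.0457·-0.63203/0.11445] = -4.7662 m/s.
|v| = 4.7662 m/s.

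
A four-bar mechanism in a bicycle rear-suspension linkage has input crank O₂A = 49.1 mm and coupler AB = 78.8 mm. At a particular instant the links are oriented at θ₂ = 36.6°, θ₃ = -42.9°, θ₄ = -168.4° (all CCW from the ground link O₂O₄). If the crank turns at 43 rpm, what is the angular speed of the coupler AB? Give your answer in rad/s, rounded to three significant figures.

ω₂ = 4.503 rad/s (from 43 rpm).
Differentiating the loop-closure r₂e^{iθ₂}+r₃e^{iθ₃}=r₁+r₄e^{iθ₄} gives r₂ω₂e^{iθ₂}+r₃ω₃e^{iθ₃}=r₄ω₄e^{iθ₄}.
Eliminating the other unknown: ω₃ = r₂ω₂ sin(θ₄−θ₂) / [r₃ sin(θ₃−θ₄)].
Numerator sine = +0.42262; denominator sine = +0.81412.
Result = 0.0491·4.503·(+0.42262) / (0.0788·(+0.81412)) = +1.4565 rad/s; magnitude 1.4565 rad/s.

1.46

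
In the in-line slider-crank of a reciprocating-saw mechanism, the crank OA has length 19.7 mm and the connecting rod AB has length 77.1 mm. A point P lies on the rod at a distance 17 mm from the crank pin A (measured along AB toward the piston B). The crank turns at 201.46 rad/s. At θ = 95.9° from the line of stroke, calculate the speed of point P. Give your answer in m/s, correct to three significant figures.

3.94

ω = 201.5 rad/s.  Crank-pin speed |V_A| = rω = 3.9688 m/s, perpendicular to OA.
Rod angle: sinφ = −(r/L) sinθ ⇒ φ = -14.724°; ω_rod = −rω cosθ/√(L²−r²sin²θ) = +5.471 rad/s.
V_P = V_A + ω_rod × AP, with AP = 0.017 m along the rod.
Components: V_Px = −rω sinθ − a·ω_rod·sinφ = -3.9241 m/s;  V_Py = rω cosθ + a·ω_rod·cosφ = -0.31801 m/s.
|V_P| = √(V_Px² + V_Py²) = 3.937 m/s.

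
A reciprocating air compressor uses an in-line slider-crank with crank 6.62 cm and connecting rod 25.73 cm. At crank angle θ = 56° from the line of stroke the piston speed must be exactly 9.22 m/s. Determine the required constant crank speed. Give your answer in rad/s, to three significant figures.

For an in-line slider-crank, |v_piston| = rω|sinθ|·[1 + r cosθ/√(L² − r² sin²θ)].
With r = 0.0662 m, L = 0.2573 m, θ = 56°: the bracketed kinematic factor |dx/dθ| = 0.062964 m.
ω = v/|dx/dθ| = 9.22/0.062964 = 146.43 rad/s.

146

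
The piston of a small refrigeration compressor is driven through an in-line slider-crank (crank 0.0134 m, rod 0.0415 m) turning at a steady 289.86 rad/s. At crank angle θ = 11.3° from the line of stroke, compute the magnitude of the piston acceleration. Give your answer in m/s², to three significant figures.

ω = 289.9 rad/s
x(θ) = r cosθ + √(L² − r² sin²θ); with ω constant, a = ω²·d²x/dθ².
d²x/dθ² = −r cosθ − r²(cos2θ)/√u − r⁴ sin²2θ/(4u^{3/2}),  u = L² − r² sin²θ = 0.00171536 m².
Substituting r = 0.0134 m, L = 0.0415 m, θ = 11.3°: d²x/dθ² = -0.01716 m.
a = ω²·d²x/dθ² = (289.9)²·(-0.01716) = -1441.7 m/s²;  |a| = 1441.7 m/s².

1440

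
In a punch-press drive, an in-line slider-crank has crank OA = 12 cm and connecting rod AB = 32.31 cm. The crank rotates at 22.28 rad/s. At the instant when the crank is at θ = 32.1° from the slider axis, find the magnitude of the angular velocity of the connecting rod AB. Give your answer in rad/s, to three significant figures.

7.15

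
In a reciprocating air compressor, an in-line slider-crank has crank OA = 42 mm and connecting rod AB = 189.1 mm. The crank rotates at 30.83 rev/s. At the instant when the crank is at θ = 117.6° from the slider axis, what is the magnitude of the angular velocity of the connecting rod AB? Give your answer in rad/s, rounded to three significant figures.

20.3

ω = 193.7 rad/s (converted from 30.83 rev/s).
The rod makes angle φ with the slider axis where L sinφ = r sinθ; differentiating, L cosφ·φ̇ = r ω cosθ.
L cosφ = √(L² − r² sin²θ) = 0.1854 m.
|ω_rod| = r ω |cosθ| / √(L² − r² sin²θ) = 0.042·193.7·0.46330/0.1854 = 20.331 rad/s.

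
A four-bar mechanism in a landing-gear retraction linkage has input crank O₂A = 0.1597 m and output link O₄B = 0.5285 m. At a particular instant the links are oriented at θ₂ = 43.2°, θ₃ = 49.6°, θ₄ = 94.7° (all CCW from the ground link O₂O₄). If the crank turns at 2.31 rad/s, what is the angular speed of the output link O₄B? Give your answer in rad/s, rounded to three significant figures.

0.110

ω₂ = 2.31 rad/s
Differentiating the loop-closure r₂e^{iθ₂}+r₃e^{iθ₃}=r₁+r₄e^{iθ₄} gives r₂ω₂e^{iθ₂}+r₃ω₃e^{iθ₃}=r₄ω₄e^{iθ₄}.
Eliminating the other unknown: ω₄ = r₂ω₂ sin(θ₂−θ₃) / [r₄ sin(θ₄−θ₃)].
Numerator sine = -0.11147; denominator sine = +0.70834.
Result = 0.1597·2.31·(-0.11147) / (0.5285·(+0.70834)) = -0.10985 rad/s; magnitude 0.10985 rad/s.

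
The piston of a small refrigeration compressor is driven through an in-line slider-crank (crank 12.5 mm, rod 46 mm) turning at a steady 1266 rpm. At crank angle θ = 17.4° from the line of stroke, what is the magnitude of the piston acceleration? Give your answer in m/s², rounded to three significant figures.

259

ω = 2π·1266/60 = 132.6 rad/s
x(θ) = r cosθ + √(L² − r² sin²θ); with ω constant, a = ω²·d²x/dθ².
d²x/dθ² = −r cosθ − r²(cos2θ)/√u − r⁴ sin²2θ/(4u^{3/2}),  u = L² − r² sin²θ = 0.00210203 m².
Substituting r = 0.0125 m, L = 0.046 m, θ = 17.4°: d²x/dθ² = -0.014747 m.
a = ω²·d²x/dθ² = (132.6)²·(-0.014747) = -259.2 m/s²;  |a| = 259.2 m/s².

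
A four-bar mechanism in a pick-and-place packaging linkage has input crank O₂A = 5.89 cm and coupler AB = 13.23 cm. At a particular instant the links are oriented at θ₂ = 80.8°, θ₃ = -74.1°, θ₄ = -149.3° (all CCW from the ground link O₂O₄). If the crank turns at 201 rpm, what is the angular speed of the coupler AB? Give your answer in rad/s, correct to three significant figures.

ω₂ = 21.05 rad/s (from 201 rpm).
Differentiating the loop-closure r₂e^{iθ₂}+r₃e^{iθ₃}=r₁+r₄e^{iθ₄} gives r₂ω₂e^{iθ₂}+r₃ω₃e^{iθ₃}=r₄ω₄e^{iθ₄}.
Eliminating the other unknown: ω₃ = r₂ω₂ sin(θ₄−θ₂) / [r₃ sin(θ₃−θ₄)].
Numerator sine = +0.76717; denominator sine = +0.96682.
Result = 0.0589·21.05·(+0.76717) / (0.1323·(+0.96682)) = +7.4357 rad/s; magnitude 7.4357 rad/s.

7.44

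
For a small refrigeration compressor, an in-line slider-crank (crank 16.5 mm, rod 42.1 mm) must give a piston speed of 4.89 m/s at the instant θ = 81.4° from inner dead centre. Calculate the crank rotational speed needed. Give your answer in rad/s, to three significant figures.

For an in-line slider-crank, |v_piston| = rω|sinθ|·[1 + r cosθ/√(L² − r² sin²θ)].
With r = 0.0165 m, L = 0.0421 m, θ = 81.4°: the bracketed kinematic factor |dx/dθ| = 0.017352 m.
ω = v/|dx/dθ| = 4.89/0.017352 = 281.82 rad/s.

282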